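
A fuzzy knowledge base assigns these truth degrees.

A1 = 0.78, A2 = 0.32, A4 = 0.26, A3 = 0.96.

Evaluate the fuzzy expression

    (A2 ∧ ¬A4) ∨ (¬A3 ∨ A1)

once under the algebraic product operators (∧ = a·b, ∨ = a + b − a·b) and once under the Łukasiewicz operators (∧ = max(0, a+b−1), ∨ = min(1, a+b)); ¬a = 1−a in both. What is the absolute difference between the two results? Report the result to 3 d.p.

0.041

Under algebraic product:
  ¬A4 = 1 − 0.2600 = 0.7400
  A2 ∧ ¬A4 = a·b on (0.3200, 0.7400) = 0.2368
  ¬A3 = 1 − 0.9600 = 0.0400
  ¬A3 ∨ A1 = a + b − a·b on (0.0400, 0.7800) = 0.7888
  (A2 ∧ ¬A4) ∨ (¬A3 ∨ A1) = a + b − a·b on (0.2368, 0.7888) = 0.8388
  → value = 0.8388
Under Łukasiewicz:
  ¬A4 = 1 − 0.26 = 0.74
  A2 ∧ ¬A4 = max(0, a+b−1) on (0.32, 0.74) = 0.06
  ¬A3 = 1 − 0.96 = 0.04
  ¬A3 ∨ A1 = min(1, a+b) on (0.04, 0.78) = 0.82
  (A2 ∧ ¬A4) ∨ (¬A3 ∨ A1) = min(1, a+b) on (0.06, 0.82) = 0.88
  → value = 0.8800
|0.8388 − 0.8800| = 0.041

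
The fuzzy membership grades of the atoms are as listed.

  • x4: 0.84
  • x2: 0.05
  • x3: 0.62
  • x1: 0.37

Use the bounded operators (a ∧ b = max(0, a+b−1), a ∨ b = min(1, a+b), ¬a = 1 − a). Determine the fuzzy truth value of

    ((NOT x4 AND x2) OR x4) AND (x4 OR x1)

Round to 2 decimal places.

NOT x4 = 1 − 0.84 = 0.16
NOT x4 AND x2 = max(0, a+b−1) on (0.16, 0.05) = 0.00
(NOT x4 AND x2) OR x4 = min(1, a+b) on (0.00, 0.84) = 0.84
x4 OR x1 = min(1, a+b) on (0.84, 0.37) = 1.00
((NOT x4 AND x2) OR x4) AND (x4 OR x1) = max(0, a+b−1) on (0.84, 1.00) = 0.84

0.84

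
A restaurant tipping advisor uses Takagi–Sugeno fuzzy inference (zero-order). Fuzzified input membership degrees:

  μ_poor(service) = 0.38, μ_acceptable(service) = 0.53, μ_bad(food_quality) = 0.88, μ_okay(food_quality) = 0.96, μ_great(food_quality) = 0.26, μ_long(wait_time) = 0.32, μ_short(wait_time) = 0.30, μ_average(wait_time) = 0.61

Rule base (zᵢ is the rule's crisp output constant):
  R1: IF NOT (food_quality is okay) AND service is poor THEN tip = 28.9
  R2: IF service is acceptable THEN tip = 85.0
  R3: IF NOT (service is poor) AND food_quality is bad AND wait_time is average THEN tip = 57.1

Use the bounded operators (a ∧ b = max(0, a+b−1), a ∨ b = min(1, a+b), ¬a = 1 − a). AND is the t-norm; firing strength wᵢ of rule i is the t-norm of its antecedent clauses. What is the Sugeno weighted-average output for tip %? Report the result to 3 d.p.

R1 (z=28.9): ¬okay=1−0.96=0.04, poor=0.38; AND[max(0, a+b−1)] → w = 0.00
R2 (z=85.0): acceptable=0.53 → w = 0.53
R3 (z=57.1): ¬poor=1−0.38=0.62, bad=0.88, average=0.61; AND[max(0, a+b−1)] → w = 0.11
Weighted average = (0.00·28.9 + 0.53·85.0 + 0.11·57.1) / (0.00 + 0.53 + 0.11)
  = 51.3310 / 0.6400 = 80.205

80.205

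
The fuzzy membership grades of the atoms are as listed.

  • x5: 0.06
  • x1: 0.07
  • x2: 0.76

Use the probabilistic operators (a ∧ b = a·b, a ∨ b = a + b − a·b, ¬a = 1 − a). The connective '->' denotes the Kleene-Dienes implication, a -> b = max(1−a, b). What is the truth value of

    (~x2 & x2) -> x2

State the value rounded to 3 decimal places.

0.818

~x2 = 1 − 0.7600 = 0.2400
~x2 & x2 = a·b on (0.2400, 0.7600) = 0.1824
(~x2 & x2) -> x2  [Kleene-Dienes: max(1−a, b)] with a=0.1824, b=0.7600 → 0.8176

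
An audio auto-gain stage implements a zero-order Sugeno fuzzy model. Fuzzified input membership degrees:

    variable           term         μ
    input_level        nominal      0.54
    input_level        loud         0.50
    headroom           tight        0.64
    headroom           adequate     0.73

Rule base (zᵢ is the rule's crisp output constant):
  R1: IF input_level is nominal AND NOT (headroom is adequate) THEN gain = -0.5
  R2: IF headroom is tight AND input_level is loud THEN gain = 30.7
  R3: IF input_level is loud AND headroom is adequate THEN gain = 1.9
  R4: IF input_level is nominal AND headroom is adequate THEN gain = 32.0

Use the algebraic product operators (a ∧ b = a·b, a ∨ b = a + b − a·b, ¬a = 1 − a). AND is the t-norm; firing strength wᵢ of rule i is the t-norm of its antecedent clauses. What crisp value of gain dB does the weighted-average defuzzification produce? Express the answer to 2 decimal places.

18.82

R1 (z=-0.5): nominal=0.54, ¬adequate=1−0.73=0.27; AND[a·b] → w = 0.1458
R2 (z=30.7): tight=0.64, loud=0.50; AND[a·b] → w = 0.3200
R3 (z=1.9): loud=0.50, adequate=0.73; AND[a·b] → w = 0.3650
R4 (z=32.0): nominal=0.54, adequate=0.73; AND[a·b] → w = 0.3942
Weighted average = (0.1458·-0.5 + 0.3200·30.7 + 0.3650·1.9 + 0.3942·32.0) / (0.1458 + 0.3200 + 0.3650 + 0.3942)
  = 23.0590 / 1.2250 = 18.82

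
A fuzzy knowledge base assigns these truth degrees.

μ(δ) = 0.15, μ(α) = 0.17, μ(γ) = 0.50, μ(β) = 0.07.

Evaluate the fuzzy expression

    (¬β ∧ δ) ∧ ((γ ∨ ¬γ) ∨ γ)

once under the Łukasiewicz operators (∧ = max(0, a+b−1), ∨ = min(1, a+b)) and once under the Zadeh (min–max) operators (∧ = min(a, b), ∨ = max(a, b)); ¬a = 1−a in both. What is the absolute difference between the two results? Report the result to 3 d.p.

0.070

Under Łukasiewicz:
  ¬β = 1 − 0.07 = 0.93
  ¬β ∧ δ = max(0, a+b−1) on (0.93, 0.15) = 0.08
  ¬γ = 1 − 0.50 = 0.50
  γ ∨ ¬γ = min(1, a+b) on (0.50, 0.50) = 1.00
  (γ ∨ ¬γ) ∨ γ = min(1, a+b) on (1.00, 0.50) = 1.00
  (¬β ∧ δ) ∧ ((γ ∨ ¬γ) ∨ γ) = max(0, a+b−1) on (0.08, 1.00) = 0.08
  → value = 0.0800
Under Zadeh (min–max):
  ¬β = 1 − 0.07 = 0.93
  ¬β ∧ δ = min(a, b) on (0.93, 0.15) = 0.15
  ¬γ = 1 − 0.50 = 0.50
  γ ∨ ¬γ = max(a, b) on (0.50, 0.50) = 0.50
  (γ ∨ ¬γ) ∨ γ = max(a, b) on (0.50, 0.50) = 0.50
  (¬β ∧ δ) ∧ ((γ ∨ ¬γ) ∨ γ) = min(a, b) on (0.15, 0.50) = 0.15
  → value = 0.1500
|0.0800 − 0.1500| = 0.070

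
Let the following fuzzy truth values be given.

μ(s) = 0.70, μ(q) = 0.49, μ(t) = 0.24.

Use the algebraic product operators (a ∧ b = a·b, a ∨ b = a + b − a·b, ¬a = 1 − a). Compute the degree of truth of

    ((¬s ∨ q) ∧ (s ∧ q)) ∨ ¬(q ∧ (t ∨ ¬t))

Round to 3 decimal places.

¬s = 1 − 0.7000 = 0.3000
¬s ∨ q = a + b − a·b on (0.3000, 0.4900) = 0.6430
s ∧ q = a·b on (0.7000, 0.4900) = 0.3430
(¬s ∨ q) ∧ (s ∧ q) = a·b on (0.6430, 0.3430) = 0.2205
¬t = 1 − 0.2400 = 0.7600
t ∨ ¬t = a + b − a·b on (0.2400, 0.7600) = 0.8176
q ∧ (t ∨ ¬t) = a·b on (0.4900, 0.8176) = 0.4006
¬(q ∧ (t ∨ ¬t)) = 1 − 0.4006 = 0.5994
((¬s ∨ q) ∧ (s ∧ q)) ∨ ¬(q ∧ (t ∨ ¬t)) = a + b − a·b on (0.2205, 0.5994) = 0.6877

0.688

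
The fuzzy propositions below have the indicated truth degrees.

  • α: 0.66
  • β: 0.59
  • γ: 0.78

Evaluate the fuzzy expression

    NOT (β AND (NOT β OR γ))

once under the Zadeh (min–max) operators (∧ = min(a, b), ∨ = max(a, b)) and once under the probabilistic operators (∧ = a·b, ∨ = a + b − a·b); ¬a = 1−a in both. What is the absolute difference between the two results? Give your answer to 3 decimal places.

Under Zadeh (min–max):
  NOT β = 1 − 0.59 = 0.41
  NOT β OR γ = max(a, b) on (0.41, 0.78) = 0.78
  β AND (NOT β OR γ) = min(a, b) on (0.59, 0.78) = 0.59
  NOT (β AND (NOT β OR γ)) = 1 − 0.59 = 0.41
  → value = 0.4100
Under probabilistic:
  NOT β = 1 − 0.5900 = 0.4100
  NOT β OR γ = a + b − a·b on (0.4100, 0.7800) = 0.8702
  β AND (NOT β OR γ) = a·b on (0.5900, 0.8702) = 0.5134
  NOT (β AND (NOT β OR γ)) = 1 − 0.5134 = 0.4866
  → value = 0.4866
|0.4100 − 0.4866| = 0.077

0.077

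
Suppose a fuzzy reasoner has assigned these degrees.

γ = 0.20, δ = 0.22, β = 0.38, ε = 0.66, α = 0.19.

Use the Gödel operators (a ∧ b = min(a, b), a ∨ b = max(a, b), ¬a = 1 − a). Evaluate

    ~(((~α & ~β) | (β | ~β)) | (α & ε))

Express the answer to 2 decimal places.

~α = 1 − 0.19 = 0.81
~β = 1 − 0.38 = 0.62
~α & ~β = min(a, b) on (0.81, 0.62) = 0.62
~β = 1 − 0.38 = 0.62
β | ~β = max(a, b) on (0.38, 0.62) = 0.62
(~α & ~β) | (β | ~β) = max(a, b) on (0.62, 0.62) = 0.62
α & ε = min(a, b) on (0.19, 0.66) = 0.19
((~α & ~β) | (β | ~β)) | (α & ε) = max(a, b) on (0.62, 0.19) = 0.62
~(((~α & ~β) | (β | ~β)) | (α & ε)) = 1 − 0.62 = 0.38

0.38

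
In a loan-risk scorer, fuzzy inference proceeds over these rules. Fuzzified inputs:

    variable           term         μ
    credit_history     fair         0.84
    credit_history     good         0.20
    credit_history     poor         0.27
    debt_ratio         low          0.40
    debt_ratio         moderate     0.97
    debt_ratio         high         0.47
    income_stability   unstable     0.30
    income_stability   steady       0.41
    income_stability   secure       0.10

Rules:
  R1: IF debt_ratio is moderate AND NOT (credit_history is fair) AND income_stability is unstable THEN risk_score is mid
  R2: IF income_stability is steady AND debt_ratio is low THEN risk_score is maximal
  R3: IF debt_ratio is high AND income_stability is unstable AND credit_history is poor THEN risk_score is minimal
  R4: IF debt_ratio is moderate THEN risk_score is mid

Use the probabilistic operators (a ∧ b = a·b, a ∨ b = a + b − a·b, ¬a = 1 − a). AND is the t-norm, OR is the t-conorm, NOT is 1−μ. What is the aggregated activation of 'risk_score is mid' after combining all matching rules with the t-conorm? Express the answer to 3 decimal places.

R1: moderate=0.97, ¬fair=1−0.84=0.16, unstable=0.30; AND[a·b] → w = 0.0466
R2: steady=0.41, low=0.40; AND[a·b] → w = 0.1640
R3: high=0.47, unstable=0.30, poor=0.27; AND[a·b] → w = 0.0381
R4: moderate=0.97 → w = 0.9700
Rules with consequent 'mid': {R1, R4} → strengths 0.0466, 0.9700
Aggregate via t-conorm [a + b − a·b]: 0.9714

0.971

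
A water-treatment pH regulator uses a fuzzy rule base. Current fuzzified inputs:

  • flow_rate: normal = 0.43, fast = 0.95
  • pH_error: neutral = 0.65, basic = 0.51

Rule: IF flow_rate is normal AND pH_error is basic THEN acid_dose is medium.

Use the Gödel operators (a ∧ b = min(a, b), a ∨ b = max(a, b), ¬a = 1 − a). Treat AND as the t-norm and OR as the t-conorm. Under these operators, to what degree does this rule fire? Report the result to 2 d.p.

firing strength: normal=0.43, basic=0.51; AND[min(a, b)] → w = 0.43

0.43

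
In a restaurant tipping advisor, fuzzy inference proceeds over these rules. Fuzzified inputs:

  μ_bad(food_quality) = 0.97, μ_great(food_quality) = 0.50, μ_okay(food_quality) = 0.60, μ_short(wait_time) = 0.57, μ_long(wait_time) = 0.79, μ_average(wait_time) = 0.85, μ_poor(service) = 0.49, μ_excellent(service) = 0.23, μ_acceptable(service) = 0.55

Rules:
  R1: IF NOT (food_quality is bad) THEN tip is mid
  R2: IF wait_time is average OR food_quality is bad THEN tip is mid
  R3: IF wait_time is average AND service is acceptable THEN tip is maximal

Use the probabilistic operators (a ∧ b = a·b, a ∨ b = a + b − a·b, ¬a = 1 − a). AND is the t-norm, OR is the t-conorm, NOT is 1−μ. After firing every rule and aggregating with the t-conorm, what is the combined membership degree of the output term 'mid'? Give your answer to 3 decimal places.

R1: ¬bad=1−0.97=0.03 → w = 0.0300
R2: average=0.85, bad=0.97; OR[a + b − a·b] → w = 0.9955
R3: average=0.85, acceptable=0.55; AND[a·b] → w = 0.4675
Rules with consequent 'mid': {R1, R2} → strengths 0.0300, 0.9955
Aggregate via t-conorm [a + b − a·b]: 0.9956

0.996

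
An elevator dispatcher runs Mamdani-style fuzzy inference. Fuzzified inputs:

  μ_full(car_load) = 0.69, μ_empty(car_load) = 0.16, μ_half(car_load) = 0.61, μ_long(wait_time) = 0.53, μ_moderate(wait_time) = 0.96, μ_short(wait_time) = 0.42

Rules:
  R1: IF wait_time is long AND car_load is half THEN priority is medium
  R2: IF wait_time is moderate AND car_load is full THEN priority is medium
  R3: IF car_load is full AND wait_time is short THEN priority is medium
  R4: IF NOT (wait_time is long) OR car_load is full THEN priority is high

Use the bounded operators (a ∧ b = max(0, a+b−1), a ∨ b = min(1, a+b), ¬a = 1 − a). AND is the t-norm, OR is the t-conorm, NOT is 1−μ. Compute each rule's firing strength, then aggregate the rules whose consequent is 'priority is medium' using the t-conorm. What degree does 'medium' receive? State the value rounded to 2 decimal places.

0.90

R1: long=0.53, half=0.61; AND[max(0, a+b−1)] → w = 0.14
R2: moderate=0.96, full=0.69; AND[max(0, a+b−1)] → w = 0.65
R3: full=0.69, short=0.42; AND[max(0, a+b−1)] → w = 0.11
R4: ¬long=1−0.53=0.47, full=0.69; OR[min(1, a+b)] → w = 1.00
Rules with consequent 'medium': {R1, R2, R3} → strengths 0.14, 0.65, 0.11
Aggregate via t-conorm [min(1, a+b)]: 0.90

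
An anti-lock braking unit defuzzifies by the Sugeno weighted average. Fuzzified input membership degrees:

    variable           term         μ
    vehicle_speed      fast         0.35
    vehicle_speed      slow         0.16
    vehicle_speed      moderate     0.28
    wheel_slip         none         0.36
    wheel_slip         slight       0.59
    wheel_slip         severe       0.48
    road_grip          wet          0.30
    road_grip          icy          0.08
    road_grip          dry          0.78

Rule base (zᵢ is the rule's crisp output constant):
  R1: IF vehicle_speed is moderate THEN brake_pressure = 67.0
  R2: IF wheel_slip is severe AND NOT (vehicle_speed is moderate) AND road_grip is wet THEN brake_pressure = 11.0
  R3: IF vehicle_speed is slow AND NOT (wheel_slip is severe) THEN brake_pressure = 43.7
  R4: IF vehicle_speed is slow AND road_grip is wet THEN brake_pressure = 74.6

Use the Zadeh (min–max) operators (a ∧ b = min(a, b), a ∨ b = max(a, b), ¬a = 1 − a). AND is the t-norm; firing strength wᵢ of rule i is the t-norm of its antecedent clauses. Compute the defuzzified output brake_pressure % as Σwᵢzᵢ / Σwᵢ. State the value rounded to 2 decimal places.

45.54

R1 (z=67.0): moderate=0.28 → w = 0.28
R2 (z=11.0): severe=0.48, ¬moderate=1−0.28=0.72, wet=0.30; AND[min(a, b)] → w = 0.30
R3 (z=43.7): slow=0.16, ¬severe=1−0.48=0.52; AND[min(a, b)] → w = 0.16
R4 (z=74.6): slow=0.16, wet=0.30; AND[min(a, b)] → w = 0.16
Weighted average = (0.28·67.0 + 0.30·11.0 + 0.16·43.7 + 0.16·74.6) / (0.28 + 0.30 + 0.16 + 0.16)
  = 40.9880 / 0.9000 = 45.54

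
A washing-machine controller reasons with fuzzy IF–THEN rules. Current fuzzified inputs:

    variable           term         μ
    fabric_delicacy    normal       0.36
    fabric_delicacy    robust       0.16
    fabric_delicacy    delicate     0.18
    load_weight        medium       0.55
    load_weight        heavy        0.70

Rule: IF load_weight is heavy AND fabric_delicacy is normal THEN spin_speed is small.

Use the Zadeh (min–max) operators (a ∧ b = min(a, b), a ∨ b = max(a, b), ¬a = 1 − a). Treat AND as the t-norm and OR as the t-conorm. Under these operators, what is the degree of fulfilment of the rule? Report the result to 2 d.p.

firing strength: heavy=0.70, normal=0.36; AND[min(a, b)] → w = 0.36

0.36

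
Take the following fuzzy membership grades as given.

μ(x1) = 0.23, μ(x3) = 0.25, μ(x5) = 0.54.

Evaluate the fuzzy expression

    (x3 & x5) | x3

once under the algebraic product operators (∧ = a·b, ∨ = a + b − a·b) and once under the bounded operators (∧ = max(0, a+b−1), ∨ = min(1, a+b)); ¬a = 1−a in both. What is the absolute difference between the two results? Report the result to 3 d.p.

0.101

Under algebraic product:
  x3 & x5 = a·b on (0.2500, 0.5400) = 0.1350
  (x3 & x5) | x3 = a + b − a·b on (0.1350, 0.2500) = 0.3513
  → value = 0.3513
Under bounded:
  x3 & x5 = max(0, a+b−1) on (0.25, 0.54) = 0.00
  (x3 & x5) | x3 = min(1, a+b) on (0.00, 0.25) = 0.25
  → value = 0.2500
|0.3513 − 0.2500| = 0.101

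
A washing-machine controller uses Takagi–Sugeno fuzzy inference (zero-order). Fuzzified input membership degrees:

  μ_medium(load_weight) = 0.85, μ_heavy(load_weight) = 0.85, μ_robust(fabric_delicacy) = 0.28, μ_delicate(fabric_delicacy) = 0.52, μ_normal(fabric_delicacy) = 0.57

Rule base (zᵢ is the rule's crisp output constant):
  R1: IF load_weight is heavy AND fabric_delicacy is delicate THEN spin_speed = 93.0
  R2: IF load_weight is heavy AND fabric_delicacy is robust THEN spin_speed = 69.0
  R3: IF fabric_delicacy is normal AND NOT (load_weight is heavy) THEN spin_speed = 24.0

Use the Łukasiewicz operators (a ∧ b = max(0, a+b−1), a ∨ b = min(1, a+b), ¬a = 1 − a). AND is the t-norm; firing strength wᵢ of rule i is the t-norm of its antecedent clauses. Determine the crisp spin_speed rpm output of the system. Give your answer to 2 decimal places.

86.76

R1 (z=93.0): heavy=0.85, delicate=0.52; AND[max(0, a+b−1)] → w = 0.37
R2 (z=69.0): heavy=0.85, robust=0.28; AND[max(0, a+b−1)] → w = 0.13
R3 (z=24.0): normal=0.57, ¬heavy=1−0.85=0.15; AND[max(0, a+b−1)] → w = 0.00
Weighted average = (0.37·93.0 + 0.13·69.0 + 0.00·24.0) / (0.37 + 0.13 + 0.00)
  = 43.3800 / 0.5000 = 86.76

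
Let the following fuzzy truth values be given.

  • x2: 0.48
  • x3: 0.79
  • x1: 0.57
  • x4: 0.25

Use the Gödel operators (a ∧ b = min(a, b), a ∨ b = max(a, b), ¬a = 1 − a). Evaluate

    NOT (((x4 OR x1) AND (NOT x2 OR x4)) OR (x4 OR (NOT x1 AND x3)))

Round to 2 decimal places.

0.48

x4 OR x1 = max(a, b) on (0.25, 0.57) = 0.57
NOT x2 = 1 − 0.48 = 0.52
NOT x2 OR x4 = max(a, b) on (0.52, 0.25) = 0.52
(x4 OR x1) AND (NOT x2 OR x4) = min(a, b) on (0.57, 0.52) = 0.52
NOT x1 = 1 − 0.57 = 0.43
NOT x1 AND x3 = min(a, b) on (0.43, 0.79) = 0.43
x4 OR (NOT x1 AND x3) = max(a, b) on (0.25, 0.43) = 0.43
((x4 OR x1) AND (NOT x2 OR x4)) OR (x4 OR (NOT x1 AND x3)) = max(a, b) on (0.52, 0.43) = 0.52
NOT (((x4 OR x1) AND (NOT x2 OR x4)) OR (x4 OR (NOT x1 AND x3))) = 1 − 0.52 = 0.48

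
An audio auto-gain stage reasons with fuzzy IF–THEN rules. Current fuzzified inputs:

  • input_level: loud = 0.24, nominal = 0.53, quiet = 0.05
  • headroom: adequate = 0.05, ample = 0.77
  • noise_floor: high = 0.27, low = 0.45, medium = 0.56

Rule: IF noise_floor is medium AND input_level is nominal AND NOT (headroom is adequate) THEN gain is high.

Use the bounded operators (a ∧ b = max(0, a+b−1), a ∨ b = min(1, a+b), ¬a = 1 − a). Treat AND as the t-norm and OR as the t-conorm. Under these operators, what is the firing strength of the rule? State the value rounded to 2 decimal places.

firing strength: medium=0.56, nominal=0.53, ¬adequate=1−0.05=0.95; AND[max(0, a+b−1)] → w = 0.04

0.04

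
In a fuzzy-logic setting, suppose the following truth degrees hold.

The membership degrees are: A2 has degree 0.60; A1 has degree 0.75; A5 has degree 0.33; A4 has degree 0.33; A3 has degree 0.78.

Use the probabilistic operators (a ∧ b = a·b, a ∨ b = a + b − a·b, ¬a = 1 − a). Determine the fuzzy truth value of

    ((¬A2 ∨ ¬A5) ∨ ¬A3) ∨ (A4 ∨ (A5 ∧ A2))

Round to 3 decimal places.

¬A2 = 1 − 0.6000 = 0.4000
¬A5 = 1 − 0.3300 = 0.6700
¬A2 ∨ ¬A5 = a + b − a·b on (0.4000, 0.6700) = 0.8020
¬A3 = 1 − 0.7800 = 0.2200
(¬A2 ∨ ¬A5) ∨ ¬A3 = a + b − a·b on (0.8020, 0.2200) = 0.8456
A5 ∧ A2 = a·b on (0.3300, 0.6000) = 0.1980
A4 ∨ (A5 ∧ A2) = a + b − a·b on (0.3300, 0.1980) = 0.4627
((¬A2 ∨ ¬A5) ∨ ¬A3) ∨ (A4 ∨ (A5 ∧ A2)) = a + b − a·b on (0.8456, 0.4627) = 0.9170

0.917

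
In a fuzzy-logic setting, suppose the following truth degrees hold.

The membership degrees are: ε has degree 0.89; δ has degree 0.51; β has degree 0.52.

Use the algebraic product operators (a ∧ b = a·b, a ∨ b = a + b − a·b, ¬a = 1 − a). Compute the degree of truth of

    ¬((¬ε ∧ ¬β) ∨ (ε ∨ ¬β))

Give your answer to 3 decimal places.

0.054

¬ε = 1 − 0.8900 = 0.1100
¬β = 1 − 0.5200 = 0.4800
¬ε ∧ ¬β = a·b on (0.1100, 0.4800) = 0.0528
¬β = 1 − 0.5200 = 0.4800
ε ∨ ¬β = a + b − a·b on (0.8900, 0.4800) = 0.9428
(¬ε ∧ ¬β) ∨ (ε ∨ ¬β) = a + b − a·b on (0.0528, 0.9428) = 0.9458
¬((¬ε ∧ ¬β) ∨ (ε ∨ ¬β)) = 1 − 0.9458 = 0.0542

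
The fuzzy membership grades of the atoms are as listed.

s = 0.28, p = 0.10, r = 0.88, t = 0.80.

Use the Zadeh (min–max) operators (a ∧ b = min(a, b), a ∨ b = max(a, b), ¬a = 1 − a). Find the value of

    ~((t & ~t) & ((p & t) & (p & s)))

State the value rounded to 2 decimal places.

0.90

~t = 1 − 0.80 = 0.20
t & ~t = min(a, b) on (0.80, 0.20) = 0.20
p & t = min(a, b) on (0.10, 0.80) = 0.10
p & s = min(a, b) on (0.10, 0.28) = 0.10
(p & t) & (p & s) = min(a, b) on (0.10, 0.10) = 0.10
(t & ~t) & ((p & t) & (p & s)) = min(a, b) on (0.20, 0.10) = 0.10
~((t & ~t) & ((p & t) & (p & s))) = 1 − 0.10 = 0.90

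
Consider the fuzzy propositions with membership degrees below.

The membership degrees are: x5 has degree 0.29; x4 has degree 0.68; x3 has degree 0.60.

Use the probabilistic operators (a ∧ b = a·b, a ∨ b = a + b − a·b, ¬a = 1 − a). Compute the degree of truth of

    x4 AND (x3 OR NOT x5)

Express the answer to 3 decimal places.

0.601

NOT x5 = 1 − 0.2900 = 0.7100
x3 OR NOT x5 = a + b − a·b on (0.6000, 0.7100) = 0.8840
x4 AND (x3 OR NOT x5) = a·b on (0.6800, 0.8840) = 0.6011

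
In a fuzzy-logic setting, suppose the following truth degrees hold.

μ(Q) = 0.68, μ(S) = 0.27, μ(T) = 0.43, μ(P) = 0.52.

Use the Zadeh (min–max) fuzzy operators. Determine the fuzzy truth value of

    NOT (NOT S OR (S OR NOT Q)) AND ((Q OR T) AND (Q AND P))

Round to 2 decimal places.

0.27

NOT S = 1 − 0.27 = 0.73
NOT Q = 1 − 0.68 = 0.32
S OR NOT Q = max(a, b) on (0.27, 0.32) = 0.32
NOT S OR (S OR NOT Q) = max(a, b) on (0.73, 0.32) = 0.73
NOT (NOT S OR (S OR NOT Q)) = 1 − 0.73 = 0.27
Q OR T = max(a, b) on (0.68, 0.43) = 0.68
Q AND P = min(a, b) on (0.68, 0.52) = 0.52
(Q OR T) AND (Q AND P) = min(a, b) on (0.68, 0.52) = 0.52
NOT (NOT S OR (S OR NOT Q)) AND ((Q OR T) AND (Q AND P)) = min(a, b) on (0.27, 0.52) = 0.27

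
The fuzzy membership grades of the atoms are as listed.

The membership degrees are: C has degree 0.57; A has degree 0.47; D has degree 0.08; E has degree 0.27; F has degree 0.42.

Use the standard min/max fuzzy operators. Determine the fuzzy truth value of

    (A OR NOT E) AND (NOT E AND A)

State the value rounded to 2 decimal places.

0.47

NOT E = 1 − 0.27 = 0.73
A OR NOT E = max(a, b) on (0.47, 0.73) = 0.73
NOT E = 1 − 0.27 = 0.73
NOT E AND A = min(a, b) on (0.73, 0.47) = 0.47
(A OR NOT E) AND (NOT E AND A) = min(a, b) on (0.73, 0.47) = 0.47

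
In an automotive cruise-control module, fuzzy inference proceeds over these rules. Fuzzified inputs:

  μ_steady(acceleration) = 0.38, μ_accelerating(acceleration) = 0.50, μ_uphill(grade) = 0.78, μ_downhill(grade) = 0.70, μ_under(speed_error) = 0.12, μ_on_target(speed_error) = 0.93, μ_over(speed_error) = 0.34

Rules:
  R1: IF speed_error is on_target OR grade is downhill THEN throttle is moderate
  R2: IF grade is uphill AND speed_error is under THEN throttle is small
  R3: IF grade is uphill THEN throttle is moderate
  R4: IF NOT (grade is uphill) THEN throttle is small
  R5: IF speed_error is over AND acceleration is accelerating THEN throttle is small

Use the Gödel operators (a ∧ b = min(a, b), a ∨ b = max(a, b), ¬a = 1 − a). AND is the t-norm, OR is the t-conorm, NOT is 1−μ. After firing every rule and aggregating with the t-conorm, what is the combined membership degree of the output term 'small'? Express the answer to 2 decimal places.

0.34

R1: on_target=0.93, downhill=0.70; OR[max(a, b)] → w = 0.93
R2: uphill=0.78, under=0.12; AND[min(a, b)] → w = 0.12
R3: uphill=0.78 → w = 0.78
R4: ¬uphill=1−0.78=0.22 → w = 0.22
R5: over=0.34, accelerating=0.50; AND[min(a, b)] → w = 0.34
Rules with consequent 'small': {R2, R4, R5} → strengths 0.12, 0.22, 0.34
Aggregate via t-conorm [max(a, b)]: 0.34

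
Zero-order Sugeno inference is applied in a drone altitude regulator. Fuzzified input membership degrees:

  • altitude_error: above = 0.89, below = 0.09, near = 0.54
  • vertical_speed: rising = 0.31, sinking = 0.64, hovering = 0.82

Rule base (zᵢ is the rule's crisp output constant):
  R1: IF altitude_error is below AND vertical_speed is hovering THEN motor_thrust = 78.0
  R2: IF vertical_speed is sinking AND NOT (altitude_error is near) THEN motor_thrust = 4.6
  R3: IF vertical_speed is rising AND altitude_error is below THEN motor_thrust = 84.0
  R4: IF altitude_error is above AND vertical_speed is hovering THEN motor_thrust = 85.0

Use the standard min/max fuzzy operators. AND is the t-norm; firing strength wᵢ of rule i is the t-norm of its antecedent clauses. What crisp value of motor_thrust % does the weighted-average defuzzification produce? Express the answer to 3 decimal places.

R1 (z=78.0): below=0.09, hovering=0.82; AND[min(a, b)] → w = 0.09
R2 (z=4.6): sinking=0.64, ¬near=1−0.54=0.46; AND[min(a, b)] → w = 0.46
R3 (z=84.0): rising=0.31, below=0.09; AND[min(a, b)] → w = 0.09
R4 (z=85.0): above=0.89, hovering=0.82; AND[min(a, b)] → w = 0.82
Weighted average = (0.09·78.0 + 0.46·4.6 + 0.09·84.0 + 0.82·85.0) / (0.09 + 0.46 + 0.09 + 0.82)
  = 86.3960 / 1.4600 = 59.175

59.175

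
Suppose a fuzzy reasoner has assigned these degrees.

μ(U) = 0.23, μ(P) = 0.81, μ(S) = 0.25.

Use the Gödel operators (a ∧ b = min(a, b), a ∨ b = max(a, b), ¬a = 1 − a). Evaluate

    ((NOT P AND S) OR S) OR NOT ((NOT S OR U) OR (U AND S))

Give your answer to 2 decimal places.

0.25

NOT P = 1 − 0.81 = 0.19
NOT P AND S = min(a, b) on (0.19, 0.25) = 0.19
(NOT P AND S) OR S = max(a, b) on (0.19, 0.25) = 0.25
NOT S = 1 − 0.25 = 0.75
NOT S OR U = max(a, b) on (0.75, 0.23) = 0.75
U AND S = min(a, b) on (0.23, 0.25) = 0.23
(NOT S OR U) OR (U AND S) = max(a, b) on (0.75, 0.23) = 0.75
NOT ((NOT S OR U) OR (U AND S)) = 1 − 0.75 = 0.25
((NOT P AND S) OR S) OR NOT ((NOT S OR U) OR (U AND S)) = max(a, b) on (0.25, 0.25) = 0.25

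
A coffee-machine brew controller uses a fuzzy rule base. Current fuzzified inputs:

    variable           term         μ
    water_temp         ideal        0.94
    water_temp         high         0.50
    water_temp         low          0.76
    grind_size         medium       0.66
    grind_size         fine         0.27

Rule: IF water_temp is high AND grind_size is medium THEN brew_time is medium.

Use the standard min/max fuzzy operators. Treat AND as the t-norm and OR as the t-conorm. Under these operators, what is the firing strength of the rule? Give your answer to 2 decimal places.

0.50

firing strength: high=0.50, medium=0.66; AND[min(a, b)] → w = 0.50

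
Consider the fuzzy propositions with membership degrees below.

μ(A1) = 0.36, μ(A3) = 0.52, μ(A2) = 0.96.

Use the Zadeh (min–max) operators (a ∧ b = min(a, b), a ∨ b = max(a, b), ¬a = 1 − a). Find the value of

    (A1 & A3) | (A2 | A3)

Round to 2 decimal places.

A1 & A3 = min(a, b) on (0.36, 0.52) = 0.36
A2 | A3 = max(a, b) on (0.96, 0.52) = 0.96
(A1 & A3) | (A2 | A3) = max(a, b) on (0.36, 0.96) = 0.96

0.96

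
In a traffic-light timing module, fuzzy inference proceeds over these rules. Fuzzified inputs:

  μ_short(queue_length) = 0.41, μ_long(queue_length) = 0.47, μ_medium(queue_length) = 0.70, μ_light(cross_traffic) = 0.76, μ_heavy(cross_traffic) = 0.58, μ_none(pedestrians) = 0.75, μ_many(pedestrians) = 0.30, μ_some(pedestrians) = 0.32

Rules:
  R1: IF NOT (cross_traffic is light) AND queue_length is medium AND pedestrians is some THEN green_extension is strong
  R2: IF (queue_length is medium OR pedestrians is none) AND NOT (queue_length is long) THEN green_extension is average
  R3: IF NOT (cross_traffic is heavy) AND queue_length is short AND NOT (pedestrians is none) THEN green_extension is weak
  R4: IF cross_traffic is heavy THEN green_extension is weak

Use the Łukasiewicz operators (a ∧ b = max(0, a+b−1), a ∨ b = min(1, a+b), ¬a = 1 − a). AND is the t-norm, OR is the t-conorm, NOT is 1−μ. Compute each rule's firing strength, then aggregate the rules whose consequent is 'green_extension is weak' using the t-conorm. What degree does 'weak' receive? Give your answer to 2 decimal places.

R1: ¬light=1−0.76=0.24, medium=0.70, some=0.32; AND[max(0, a+b−1)] → w = 0.00
R2: (medium=0.70 OR none=0.75) = 1.00; AND[max(0, a+b−1)] with ¬long=1−0.47=0.53 → w = 0.53
R3: ¬heavy=1−0.58=0.42, short=0.41, ¬none=1−0.75=0.25; AND[max(0, a+b−1)] → w = 0.00
R4: heavy=0.58 → w = 0.58
Rules with consequent 'weak': {R3, R4} → strengths 0.00, 0.58
Aggregate via t-conorm [min(1, a+b)]: 0.58

0.58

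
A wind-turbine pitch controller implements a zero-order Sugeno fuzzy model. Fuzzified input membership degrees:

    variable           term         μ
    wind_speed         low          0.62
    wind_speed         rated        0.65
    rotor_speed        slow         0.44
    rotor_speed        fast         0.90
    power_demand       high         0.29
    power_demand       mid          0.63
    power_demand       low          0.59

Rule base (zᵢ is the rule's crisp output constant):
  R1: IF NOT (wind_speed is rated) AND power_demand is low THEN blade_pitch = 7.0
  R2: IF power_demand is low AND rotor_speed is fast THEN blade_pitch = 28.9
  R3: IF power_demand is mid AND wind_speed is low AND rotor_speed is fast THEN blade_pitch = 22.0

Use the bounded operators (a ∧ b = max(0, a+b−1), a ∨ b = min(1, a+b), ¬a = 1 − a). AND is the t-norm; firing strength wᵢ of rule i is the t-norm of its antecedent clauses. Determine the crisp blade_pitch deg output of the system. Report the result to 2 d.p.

R1 (z=7.0): ¬rated=1−0.65=0.35, low=0.59; AND[max(0, a+b−1)] → w = 0.00
R2 (z=28.9): low=0.59, fast=0.90; AND[max(0, a+b−1)] → w = 0.49
R3 (z=22.0): mid=0.63, low=0.62, fast=0.90; AND[max(0, a+b−1)] → w = 0.15
Weighted average = (0.00·7.0 + 0.49·28.9 + 0.15·22.0) / (0.00 + 0.49 + 0.15)
  = 17.4610 / 0.6400 = 27.28

27.28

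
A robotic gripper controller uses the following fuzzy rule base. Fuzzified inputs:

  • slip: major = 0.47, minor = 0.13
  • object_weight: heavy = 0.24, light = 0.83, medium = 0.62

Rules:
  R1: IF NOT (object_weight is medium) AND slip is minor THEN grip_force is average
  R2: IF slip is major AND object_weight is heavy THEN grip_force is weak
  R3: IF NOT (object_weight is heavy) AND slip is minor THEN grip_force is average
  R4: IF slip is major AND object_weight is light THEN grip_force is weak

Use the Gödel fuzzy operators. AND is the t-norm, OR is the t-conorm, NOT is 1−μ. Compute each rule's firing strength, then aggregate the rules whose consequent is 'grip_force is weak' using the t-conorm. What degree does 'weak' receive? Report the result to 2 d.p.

0.47

R1: ¬medium=1−0.62=0.38, minor=0.13; AND[min(a, b)] → w = 0.13
R2: major=0.47, heavy=0.24; AND[min(a, b)] → w = 0.24
R3: ¬heavy=1−0.24=0.76, minor=0.13; AND[min(a, b)] → w = 0.13
R4: major=0.47, light=0.83; AND[min(a, b)] → w = 0.47
Rules with consequent 'weak': {R2, R4} → strengths 0.24, 0.47
Aggregate via t-conorm [max(a, b)]: 0.47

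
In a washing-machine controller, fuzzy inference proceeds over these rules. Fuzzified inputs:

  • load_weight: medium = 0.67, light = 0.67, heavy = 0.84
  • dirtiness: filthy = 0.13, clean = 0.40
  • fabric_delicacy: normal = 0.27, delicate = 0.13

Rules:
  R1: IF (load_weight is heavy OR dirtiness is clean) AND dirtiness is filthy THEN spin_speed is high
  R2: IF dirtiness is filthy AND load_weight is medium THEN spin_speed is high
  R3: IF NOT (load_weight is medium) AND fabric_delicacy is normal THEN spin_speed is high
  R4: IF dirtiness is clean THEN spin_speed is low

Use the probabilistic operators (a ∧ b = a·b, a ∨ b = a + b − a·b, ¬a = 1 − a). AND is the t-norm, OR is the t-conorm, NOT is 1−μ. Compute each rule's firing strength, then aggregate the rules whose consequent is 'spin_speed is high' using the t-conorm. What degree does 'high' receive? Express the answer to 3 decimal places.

R1: (heavy=0.84 OR clean=0.40) = 0.9040; AND[a·b] with filthy=0.13 → w = 0.1175
R2: filthy=0.13, medium=0.67; AND[a·b] → w = 0.0871
R3: ¬medium=1−0.67=0.33, normal=0.27; AND[a·b] → w = 0.0891
R4: clean=0.40 → w = 0.4000
Rules with consequent 'high': {R1, R2, R3} → strengths 0.1175, 0.0871, 0.0891
Aggregate via t-conorm [a + b − a·b]: 0.2662

0.266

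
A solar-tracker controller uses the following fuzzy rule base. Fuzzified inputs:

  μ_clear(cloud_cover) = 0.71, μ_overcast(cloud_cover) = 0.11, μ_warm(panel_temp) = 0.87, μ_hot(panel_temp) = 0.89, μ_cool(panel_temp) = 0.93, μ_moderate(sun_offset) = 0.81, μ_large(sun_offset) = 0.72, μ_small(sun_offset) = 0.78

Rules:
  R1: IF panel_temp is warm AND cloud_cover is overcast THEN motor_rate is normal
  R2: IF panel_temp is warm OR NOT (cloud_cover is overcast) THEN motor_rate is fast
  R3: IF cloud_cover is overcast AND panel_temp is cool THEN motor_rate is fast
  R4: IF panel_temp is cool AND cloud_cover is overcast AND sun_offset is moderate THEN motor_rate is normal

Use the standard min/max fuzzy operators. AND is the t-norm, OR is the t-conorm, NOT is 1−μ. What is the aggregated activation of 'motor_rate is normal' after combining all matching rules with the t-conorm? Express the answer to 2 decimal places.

R1: warm=0.87, overcast=0.11; AND[min(a, b)] → w = 0.11
R2: warm=0.87, ¬overcast=1−0.11=0.89; OR[max(a, b)] → w = 0.89
R3: overcast=0.11, cool=0.93; AND[min(a, b)] → w = 0.11
R4: cool=0.93, overcast=0.11, moderate=0.81; AND[min(a, b)] → w = 0.11
Rules with consequent 'normal': {R1, R4} → strengths 0.11, 0.11
Aggregate via t-conorm [max(a, b)]: 0.11

0.11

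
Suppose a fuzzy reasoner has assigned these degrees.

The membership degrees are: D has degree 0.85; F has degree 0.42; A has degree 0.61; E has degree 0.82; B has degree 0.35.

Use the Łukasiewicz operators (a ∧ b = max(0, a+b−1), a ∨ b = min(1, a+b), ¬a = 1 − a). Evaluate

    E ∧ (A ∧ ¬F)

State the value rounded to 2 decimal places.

¬F = 1 − 0.42 = 0.58
A ∧ ¬F = max(0, a+b−1) on (0.61, 0.58) = 0.19
E ∧ (A ∧ ¬F) = max(0, a+b−1) on (0.82, 0.19) = 0.01

0.01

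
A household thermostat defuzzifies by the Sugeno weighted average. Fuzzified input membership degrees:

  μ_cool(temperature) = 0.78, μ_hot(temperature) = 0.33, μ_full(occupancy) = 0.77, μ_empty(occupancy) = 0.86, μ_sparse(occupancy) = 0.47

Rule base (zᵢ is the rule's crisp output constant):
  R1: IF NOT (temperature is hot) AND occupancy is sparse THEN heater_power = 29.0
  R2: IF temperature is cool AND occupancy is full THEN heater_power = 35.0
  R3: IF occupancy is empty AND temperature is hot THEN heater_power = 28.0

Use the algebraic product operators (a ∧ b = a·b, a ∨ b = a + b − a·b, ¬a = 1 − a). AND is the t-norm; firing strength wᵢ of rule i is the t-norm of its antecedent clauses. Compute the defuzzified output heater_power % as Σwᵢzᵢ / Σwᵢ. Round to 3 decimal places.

R1 (z=29.0): ¬hot=1−0.33=0.67, sparse=0.47; AND[a·b] → w = 0.3149
R2 (z=35.0): cool=0.78, full=0.77; AND[a·b] → w = 0.6006
R3 (z=28.0): empty=0.86, hot=0.33; AND[a·b] → w = 0.2838
Weighted average = (0.3149·29.0 + 0.6006·35.0 + 0.2838·28.0) / (0.3149 + 0.6006 + 0.2838)
  = 38.0995 / 1.1993 = 31.768

31.768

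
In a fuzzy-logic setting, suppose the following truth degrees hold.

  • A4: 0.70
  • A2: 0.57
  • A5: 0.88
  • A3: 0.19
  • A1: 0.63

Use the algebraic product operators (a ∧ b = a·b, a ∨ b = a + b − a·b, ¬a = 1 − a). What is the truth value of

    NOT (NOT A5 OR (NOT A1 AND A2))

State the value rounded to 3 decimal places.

NOT A5 = 1 − 0.8800 = 0.1200
NOT A1 = 1 − 0.6300 = 0.3700
NOT A1 AND A2 = a·b on (0.3700, 0.5700) = 0.2109
NOT A5 OR (NOT A1 AND A2) = a + b − a·b on (0.1200, 0.2109) = 0.3056
NOT (NOT A5 OR (NOT A1 AND A2)) = 1 − 0.3056 = 0.6944

0.694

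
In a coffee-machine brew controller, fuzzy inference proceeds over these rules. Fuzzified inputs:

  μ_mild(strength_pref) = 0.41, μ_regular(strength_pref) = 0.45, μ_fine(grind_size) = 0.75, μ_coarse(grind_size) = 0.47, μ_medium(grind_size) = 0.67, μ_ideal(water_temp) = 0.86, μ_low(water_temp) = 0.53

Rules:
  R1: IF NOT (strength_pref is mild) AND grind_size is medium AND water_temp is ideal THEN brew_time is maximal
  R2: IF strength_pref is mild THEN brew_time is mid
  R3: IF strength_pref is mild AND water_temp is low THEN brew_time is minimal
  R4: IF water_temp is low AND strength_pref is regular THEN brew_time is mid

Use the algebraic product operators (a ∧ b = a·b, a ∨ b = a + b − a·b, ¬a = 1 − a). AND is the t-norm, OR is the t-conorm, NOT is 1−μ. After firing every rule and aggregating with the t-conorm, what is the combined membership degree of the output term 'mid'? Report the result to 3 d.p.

0.551

R1: ¬mild=1−0.41=0.59, medium=0.67, ideal=0.86; AND[a·b] → w = 0.3400
R2: mild=0.41 → w = 0.4100
R3: mild=0.41, low=0.53; AND[a·b] → w = 0.2173
R4: low=0.53, regular=0.45; AND[a·b] → w = 0.2385
Rules with consequent 'mid': {R2, R4} → strengths 0.4100, 0.2385
Aggregate via t-conorm [a + b − a·b]: 0.5507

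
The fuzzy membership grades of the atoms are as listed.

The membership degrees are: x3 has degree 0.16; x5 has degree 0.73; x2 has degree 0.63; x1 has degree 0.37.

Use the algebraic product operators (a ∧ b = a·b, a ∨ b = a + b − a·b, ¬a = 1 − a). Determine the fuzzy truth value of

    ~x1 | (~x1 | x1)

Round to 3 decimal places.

0.914

~x1 = 1 − 0.3700 = 0.6300
~x1 = 1 − 0.3700 = 0.6300
~x1 | x1 = a + b − a·b on (0.6300, 0.3700) = 0.7669
~x1 | (~x1 | x1) = a + b − a·b on (0.6300, 0.7669) = 0.9138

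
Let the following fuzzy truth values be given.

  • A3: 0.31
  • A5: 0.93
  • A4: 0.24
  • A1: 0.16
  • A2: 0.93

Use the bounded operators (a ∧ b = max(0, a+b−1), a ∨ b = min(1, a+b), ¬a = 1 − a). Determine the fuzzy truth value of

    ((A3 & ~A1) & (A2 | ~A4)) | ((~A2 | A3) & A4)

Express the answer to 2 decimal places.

~A1 = 1 − 0.16 = 0.84
A3 & ~A1 = max(0, a+b−1) on (0.31, 0.84) = 0.15
~A4 = 1 − 0.24 = 0.76
A2 | ~A4 = min(1, a+b) on (0.93, 0.76) = 1.00
(A3 & ~A1) & (A2 | ~A4) = max(0, a+b−1) on (0.15, 1.00) = 0.15
~A2 = 1 − 0.93 = 0.07
~A2 | A3 = min(1, a+b) on (0.07, 0.31) = 0.38
(~A2 | A3) & A4 = max(0, a+b−1) on (0.38, 0.24) = 0.00
((A3 & ~A1) & (A2 | ~A4)) | ((~A2 | A3) & A4) = min(1, a+b) on (0.15, 0.00) = 0.15

0.15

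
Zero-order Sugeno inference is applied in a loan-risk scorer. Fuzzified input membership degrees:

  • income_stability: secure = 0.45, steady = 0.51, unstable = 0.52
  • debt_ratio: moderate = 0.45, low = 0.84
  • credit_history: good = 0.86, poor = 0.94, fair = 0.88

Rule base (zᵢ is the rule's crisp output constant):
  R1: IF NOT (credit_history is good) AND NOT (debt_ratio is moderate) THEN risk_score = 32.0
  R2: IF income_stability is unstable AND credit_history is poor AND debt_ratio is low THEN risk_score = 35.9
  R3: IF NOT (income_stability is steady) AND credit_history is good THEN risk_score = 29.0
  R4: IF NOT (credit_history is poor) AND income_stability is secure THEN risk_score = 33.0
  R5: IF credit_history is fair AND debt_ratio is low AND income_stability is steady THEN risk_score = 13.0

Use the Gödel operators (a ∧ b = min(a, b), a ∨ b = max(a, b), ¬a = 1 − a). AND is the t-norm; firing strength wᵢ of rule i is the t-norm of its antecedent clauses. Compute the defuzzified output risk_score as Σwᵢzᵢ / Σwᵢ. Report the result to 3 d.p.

26.726

R1 (z=32.0): ¬good=1−0.86=0.14, ¬moderate=1−0.45=0.55; AND[min(a, b)] → w = 0.14
R2 (z=35.9): unstable=0.52, poor=0.94, low=0.84; AND[min(a, b)] → w = 0.52
R3 (z=29.0): ¬steady=1−0.51=0.49, good=0.86; AND[min(a, b)] → w = 0.49
R4 (z=33.0): ¬poor=1−0.94=0.06, secure=0.45; AND[min(a, b)] → w = 0.06
R5 (z=13.0): fair=0.88, low=0.84, steady=0.51; AND[min(a, b)] → w = 0.51
Weighted average = (0.14·32.0 + 0.52·35.9 + 0.49·29.0 + 0.06·33.0 + 0.51·13.0) / (0.14 + 0.52 + 0.49 + 0.06 + 0.51)
  = 45.9680 / 1.7200 = 26.726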